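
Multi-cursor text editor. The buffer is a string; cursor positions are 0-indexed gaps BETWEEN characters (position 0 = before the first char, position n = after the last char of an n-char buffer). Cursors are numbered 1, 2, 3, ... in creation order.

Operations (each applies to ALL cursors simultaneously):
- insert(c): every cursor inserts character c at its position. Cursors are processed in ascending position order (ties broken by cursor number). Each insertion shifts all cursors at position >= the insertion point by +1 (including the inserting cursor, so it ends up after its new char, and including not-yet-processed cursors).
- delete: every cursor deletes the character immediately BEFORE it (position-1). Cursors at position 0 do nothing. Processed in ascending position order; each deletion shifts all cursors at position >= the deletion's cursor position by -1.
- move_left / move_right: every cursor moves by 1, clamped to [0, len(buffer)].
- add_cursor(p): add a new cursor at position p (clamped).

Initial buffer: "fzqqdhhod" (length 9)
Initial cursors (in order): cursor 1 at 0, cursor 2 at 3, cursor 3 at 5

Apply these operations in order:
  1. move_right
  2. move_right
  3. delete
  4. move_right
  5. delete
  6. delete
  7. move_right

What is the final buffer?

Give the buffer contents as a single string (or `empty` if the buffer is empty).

Answer: d

Derivation:
After op 1 (move_right): buffer="fzqqdhhod" (len 9), cursors c1@1 c2@4 c3@6, authorship .........
After op 2 (move_right): buffer="fzqqdhhod" (len 9), cursors c1@2 c2@5 c3@7, authorship .........
After op 3 (delete): buffer="fqqhod" (len 6), cursors c1@1 c2@3 c3@4, authorship ......
After op 4 (move_right): buffer="fqqhod" (len 6), cursors c1@2 c2@4 c3@5, authorship ......
After op 5 (delete): buffer="fqd" (len 3), cursors c1@1 c2@2 c3@2, authorship ...
After op 6 (delete): buffer="d" (len 1), cursors c1@0 c2@0 c3@0, authorship .
After op 7 (move_right): buffer="d" (len 1), cursors c1@1 c2@1 c3@1, authorship .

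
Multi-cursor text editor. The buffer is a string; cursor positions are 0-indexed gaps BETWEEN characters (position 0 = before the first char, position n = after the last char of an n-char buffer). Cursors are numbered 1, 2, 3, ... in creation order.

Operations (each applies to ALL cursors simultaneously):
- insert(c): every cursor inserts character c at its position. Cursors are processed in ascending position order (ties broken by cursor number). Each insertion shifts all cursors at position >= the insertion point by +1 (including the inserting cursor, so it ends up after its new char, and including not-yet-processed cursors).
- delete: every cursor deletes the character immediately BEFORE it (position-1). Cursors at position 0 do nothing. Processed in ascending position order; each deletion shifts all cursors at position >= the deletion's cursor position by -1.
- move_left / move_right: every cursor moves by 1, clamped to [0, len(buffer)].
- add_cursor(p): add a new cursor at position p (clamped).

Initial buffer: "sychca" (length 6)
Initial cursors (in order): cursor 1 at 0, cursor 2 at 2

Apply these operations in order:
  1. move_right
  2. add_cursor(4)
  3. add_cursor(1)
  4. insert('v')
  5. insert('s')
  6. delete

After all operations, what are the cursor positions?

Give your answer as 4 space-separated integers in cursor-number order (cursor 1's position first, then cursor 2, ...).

Answer: 3 6 8 3

Derivation:
After op 1 (move_right): buffer="sychca" (len 6), cursors c1@1 c2@3, authorship ......
After op 2 (add_cursor(4)): buffer="sychca" (len 6), cursors c1@1 c2@3 c3@4, authorship ......
After op 3 (add_cursor(1)): buffer="sychca" (len 6), cursors c1@1 c4@1 c2@3 c3@4, authorship ......
After op 4 (insert('v')): buffer="svvycvhvca" (len 10), cursors c1@3 c4@3 c2@6 c3@8, authorship .14..2.3..
After op 5 (insert('s')): buffer="svvssycvshvsca" (len 14), cursors c1@5 c4@5 c2@9 c3@12, authorship .1414..22.33..
After op 6 (delete): buffer="svvycvhvca" (len 10), cursors c1@3 c4@3 c2@6 c3@8, authorship .14..2.3..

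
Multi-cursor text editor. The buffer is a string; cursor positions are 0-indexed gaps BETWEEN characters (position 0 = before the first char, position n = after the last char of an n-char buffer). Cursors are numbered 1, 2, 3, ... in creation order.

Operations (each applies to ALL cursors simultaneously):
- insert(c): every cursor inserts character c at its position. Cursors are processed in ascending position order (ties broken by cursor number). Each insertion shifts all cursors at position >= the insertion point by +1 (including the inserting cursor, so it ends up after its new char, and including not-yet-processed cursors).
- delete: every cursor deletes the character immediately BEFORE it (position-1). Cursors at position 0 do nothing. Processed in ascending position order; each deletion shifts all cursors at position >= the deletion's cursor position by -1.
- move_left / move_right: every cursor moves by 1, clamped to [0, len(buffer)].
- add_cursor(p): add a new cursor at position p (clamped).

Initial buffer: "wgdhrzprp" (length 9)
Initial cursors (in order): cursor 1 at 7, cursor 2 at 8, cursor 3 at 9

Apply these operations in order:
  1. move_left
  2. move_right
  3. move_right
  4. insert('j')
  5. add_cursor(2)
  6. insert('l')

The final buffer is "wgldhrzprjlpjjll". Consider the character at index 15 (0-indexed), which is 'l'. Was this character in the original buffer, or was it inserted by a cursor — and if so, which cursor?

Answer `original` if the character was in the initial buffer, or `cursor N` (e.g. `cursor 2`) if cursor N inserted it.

Answer: cursor 3

Derivation:
After op 1 (move_left): buffer="wgdhrzprp" (len 9), cursors c1@6 c2@7 c3@8, authorship .........
After op 2 (move_right): buffer="wgdhrzprp" (len 9), cursors c1@7 c2@8 c3@9, authorship .........
After op 3 (move_right): buffer="wgdhrzprp" (len 9), cursors c1@8 c2@9 c3@9, authorship .........
After op 4 (insert('j')): buffer="wgdhrzprjpjj" (len 12), cursors c1@9 c2@12 c3@12, authorship ........1.23
After op 5 (add_cursor(2)): buffer="wgdhrzprjpjj" (len 12), cursors c4@2 c1@9 c2@12 c3@12, authorship ........1.23
After op 6 (insert('l')): buffer="wgldhrzprjlpjjll" (len 16), cursors c4@3 c1@11 c2@16 c3@16, authorship ..4......11.2323
Authorship (.=original, N=cursor N): . . 4 . . . . . . 1 1 . 2 3 2 3
Index 15: author = 3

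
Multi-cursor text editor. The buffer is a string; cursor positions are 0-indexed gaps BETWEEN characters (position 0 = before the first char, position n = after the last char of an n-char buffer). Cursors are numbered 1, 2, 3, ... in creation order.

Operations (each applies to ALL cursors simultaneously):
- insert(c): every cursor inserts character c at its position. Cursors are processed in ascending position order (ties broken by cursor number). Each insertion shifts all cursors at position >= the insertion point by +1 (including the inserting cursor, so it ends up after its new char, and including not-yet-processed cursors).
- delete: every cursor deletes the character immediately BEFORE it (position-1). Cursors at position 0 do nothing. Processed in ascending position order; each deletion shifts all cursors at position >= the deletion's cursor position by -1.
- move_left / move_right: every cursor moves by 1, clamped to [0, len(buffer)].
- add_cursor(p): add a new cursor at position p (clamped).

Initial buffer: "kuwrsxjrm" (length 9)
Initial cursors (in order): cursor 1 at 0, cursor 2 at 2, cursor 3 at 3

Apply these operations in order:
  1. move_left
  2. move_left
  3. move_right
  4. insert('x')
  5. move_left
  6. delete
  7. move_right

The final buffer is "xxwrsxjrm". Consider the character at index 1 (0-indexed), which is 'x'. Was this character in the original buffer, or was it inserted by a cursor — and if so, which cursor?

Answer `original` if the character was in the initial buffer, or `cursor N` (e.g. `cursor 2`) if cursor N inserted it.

After op 1 (move_left): buffer="kuwrsxjrm" (len 9), cursors c1@0 c2@1 c3@2, authorship .........
After op 2 (move_left): buffer="kuwrsxjrm" (len 9), cursors c1@0 c2@0 c3@1, authorship .........
After op 3 (move_right): buffer="kuwrsxjrm" (len 9), cursors c1@1 c2@1 c3@2, authorship .........
After op 4 (insert('x')): buffer="kxxuxwrsxjrm" (len 12), cursors c1@3 c2@3 c3@5, authorship .12.3.......
After op 5 (move_left): buffer="kxxuxwrsxjrm" (len 12), cursors c1@2 c2@2 c3@4, authorship .12.3.......
After op 6 (delete): buffer="xxwrsxjrm" (len 9), cursors c1@0 c2@0 c3@1, authorship 23.......
After op 7 (move_right): buffer="xxwrsxjrm" (len 9), cursors c1@1 c2@1 c3@2, authorship 23.......
Authorship (.=original, N=cursor N): 2 3 . . . . . . .
Index 1: author = 3

Answer: cursor 3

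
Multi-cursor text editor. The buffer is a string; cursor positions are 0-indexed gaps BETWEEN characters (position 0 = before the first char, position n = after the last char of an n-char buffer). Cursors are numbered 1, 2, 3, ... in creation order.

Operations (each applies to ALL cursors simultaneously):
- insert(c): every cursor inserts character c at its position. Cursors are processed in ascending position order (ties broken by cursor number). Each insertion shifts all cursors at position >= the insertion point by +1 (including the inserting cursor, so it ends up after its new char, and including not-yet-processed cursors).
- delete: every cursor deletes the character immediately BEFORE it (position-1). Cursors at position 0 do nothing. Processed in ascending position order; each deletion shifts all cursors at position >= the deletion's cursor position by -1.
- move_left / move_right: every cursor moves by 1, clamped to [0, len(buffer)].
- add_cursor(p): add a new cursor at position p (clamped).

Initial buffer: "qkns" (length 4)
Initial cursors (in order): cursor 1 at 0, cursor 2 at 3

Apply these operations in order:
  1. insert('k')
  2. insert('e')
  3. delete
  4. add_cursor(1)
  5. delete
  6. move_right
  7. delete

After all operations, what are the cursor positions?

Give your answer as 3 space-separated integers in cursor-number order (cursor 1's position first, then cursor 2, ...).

After op 1 (insert('k')): buffer="kqknks" (len 6), cursors c1@1 c2@5, authorship 1...2.
After op 2 (insert('e')): buffer="keqknkes" (len 8), cursors c1@2 c2@7, authorship 11...22.
After op 3 (delete): buffer="kqknks" (len 6), cursors c1@1 c2@5, authorship 1...2.
After op 4 (add_cursor(1)): buffer="kqknks" (len 6), cursors c1@1 c3@1 c2@5, authorship 1...2.
After op 5 (delete): buffer="qkns" (len 4), cursors c1@0 c3@0 c2@3, authorship ....
After op 6 (move_right): buffer="qkns" (len 4), cursors c1@1 c3@1 c2@4, authorship ....
After op 7 (delete): buffer="kn" (len 2), cursors c1@0 c3@0 c2@2, authorship ..

Answer: 0 2 0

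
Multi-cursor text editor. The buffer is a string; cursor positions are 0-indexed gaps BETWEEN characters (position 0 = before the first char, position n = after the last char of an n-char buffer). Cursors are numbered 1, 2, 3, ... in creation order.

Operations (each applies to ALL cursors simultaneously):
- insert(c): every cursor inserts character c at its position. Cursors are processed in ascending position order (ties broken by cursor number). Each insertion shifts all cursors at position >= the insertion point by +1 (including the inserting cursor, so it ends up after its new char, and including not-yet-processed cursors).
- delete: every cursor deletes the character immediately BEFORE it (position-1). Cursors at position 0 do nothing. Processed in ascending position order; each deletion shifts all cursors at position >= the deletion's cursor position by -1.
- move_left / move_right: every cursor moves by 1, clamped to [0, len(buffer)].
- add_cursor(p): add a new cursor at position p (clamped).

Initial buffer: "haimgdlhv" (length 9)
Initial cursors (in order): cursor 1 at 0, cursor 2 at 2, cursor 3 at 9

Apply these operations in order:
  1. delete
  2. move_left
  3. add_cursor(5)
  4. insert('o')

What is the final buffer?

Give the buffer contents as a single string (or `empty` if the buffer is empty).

After op 1 (delete): buffer="himgdlh" (len 7), cursors c1@0 c2@1 c3@7, authorship .......
After op 2 (move_left): buffer="himgdlh" (len 7), cursors c1@0 c2@0 c3@6, authorship .......
After op 3 (add_cursor(5)): buffer="himgdlh" (len 7), cursors c1@0 c2@0 c4@5 c3@6, authorship .......
After op 4 (insert('o')): buffer="oohimgdoloh" (len 11), cursors c1@2 c2@2 c4@8 c3@10, authorship 12.....4.3.

Answer: oohimgdoloh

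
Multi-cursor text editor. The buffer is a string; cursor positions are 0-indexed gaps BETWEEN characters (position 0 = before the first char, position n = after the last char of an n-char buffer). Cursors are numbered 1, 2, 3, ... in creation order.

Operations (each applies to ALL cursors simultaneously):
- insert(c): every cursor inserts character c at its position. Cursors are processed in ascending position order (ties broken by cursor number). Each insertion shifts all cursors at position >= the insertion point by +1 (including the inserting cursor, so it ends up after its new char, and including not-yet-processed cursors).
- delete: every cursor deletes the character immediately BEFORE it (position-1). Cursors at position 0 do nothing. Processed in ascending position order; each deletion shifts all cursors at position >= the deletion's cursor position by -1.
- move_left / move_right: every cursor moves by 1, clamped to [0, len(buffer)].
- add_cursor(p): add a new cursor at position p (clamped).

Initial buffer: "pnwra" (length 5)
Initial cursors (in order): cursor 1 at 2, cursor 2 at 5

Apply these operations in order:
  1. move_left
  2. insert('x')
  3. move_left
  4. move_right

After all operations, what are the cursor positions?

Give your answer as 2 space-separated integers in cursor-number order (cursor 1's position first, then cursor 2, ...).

After op 1 (move_left): buffer="pnwra" (len 5), cursors c1@1 c2@4, authorship .....
After op 2 (insert('x')): buffer="pxnwrxa" (len 7), cursors c1@2 c2@6, authorship .1...2.
After op 3 (move_left): buffer="pxnwrxa" (len 7), cursors c1@1 c2@5, authorship .1...2.
After op 4 (move_right): buffer="pxnwrxa" (len 7), cursors c1@2 c2@6, authorship .1...2.

Answer: 2 6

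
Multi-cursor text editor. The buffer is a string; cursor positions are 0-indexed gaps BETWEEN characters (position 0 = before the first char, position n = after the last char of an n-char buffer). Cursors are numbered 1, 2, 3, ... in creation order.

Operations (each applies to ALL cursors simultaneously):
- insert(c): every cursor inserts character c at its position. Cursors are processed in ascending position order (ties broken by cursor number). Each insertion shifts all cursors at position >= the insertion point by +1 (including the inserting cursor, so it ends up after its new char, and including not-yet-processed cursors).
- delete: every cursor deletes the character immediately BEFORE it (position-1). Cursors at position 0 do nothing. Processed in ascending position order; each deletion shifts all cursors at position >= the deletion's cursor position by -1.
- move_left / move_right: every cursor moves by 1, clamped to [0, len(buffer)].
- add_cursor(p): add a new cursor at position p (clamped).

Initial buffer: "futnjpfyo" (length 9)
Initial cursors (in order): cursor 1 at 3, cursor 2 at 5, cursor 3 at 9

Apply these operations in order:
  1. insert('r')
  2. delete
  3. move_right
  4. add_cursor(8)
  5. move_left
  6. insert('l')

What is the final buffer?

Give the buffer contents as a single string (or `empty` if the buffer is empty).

After op 1 (insert('r')): buffer="futrnjrpfyor" (len 12), cursors c1@4 c2@7 c3@12, authorship ...1..2....3
After op 2 (delete): buffer="futnjpfyo" (len 9), cursors c1@3 c2@5 c3@9, authorship .........
After op 3 (move_right): buffer="futnjpfyo" (len 9), cursors c1@4 c2@6 c3@9, authorship .........
After op 4 (add_cursor(8)): buffer="futnjpfyo" (len 9), cursors c1@4 c2@6 c4@8 c3@9, authorship .........
After op 5 (move_left): buffer="futnjpfyo" (len 9), cursors c1@3 c2@5 c4@7 c3@8, authorship .........
After op 6 (insert('l')): buffer="futlnjlpflylo" (len 13), cursors c1@4 c2@7 c4@10 c3@12, authorship ...1..2..4.3.

Answer: futlnjlpflylo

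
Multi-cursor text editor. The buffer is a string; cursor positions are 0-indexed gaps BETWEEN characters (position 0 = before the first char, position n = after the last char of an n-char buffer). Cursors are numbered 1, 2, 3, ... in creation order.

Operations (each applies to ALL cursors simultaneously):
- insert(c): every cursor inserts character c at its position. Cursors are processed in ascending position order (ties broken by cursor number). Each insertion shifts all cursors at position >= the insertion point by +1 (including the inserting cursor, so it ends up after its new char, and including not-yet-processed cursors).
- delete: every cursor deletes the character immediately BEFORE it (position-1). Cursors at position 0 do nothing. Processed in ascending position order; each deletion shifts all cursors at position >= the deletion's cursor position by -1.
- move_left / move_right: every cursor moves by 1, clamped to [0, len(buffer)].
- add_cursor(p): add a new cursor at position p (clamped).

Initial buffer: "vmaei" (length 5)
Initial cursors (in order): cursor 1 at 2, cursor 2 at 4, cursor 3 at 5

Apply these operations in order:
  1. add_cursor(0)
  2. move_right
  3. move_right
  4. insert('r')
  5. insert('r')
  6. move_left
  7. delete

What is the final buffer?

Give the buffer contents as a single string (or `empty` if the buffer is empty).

Answer: vmraerirr

Derivation:
After op 1 (add_cursor(0)): buffer="vmaei" (len 5), cursors c4@0 c1@2 c2@4 c3@5, authorship .....
After op 2 (move_right): buffer="vmaei" (len 5), cursors c4@1 c1@3 c2@5 c3@5, authorship .....
After op 3 (move_right): buffer="vmaei" (len 5), cursors c4@2 c1@4 c2@5 c3@5, authorship .....
After op 4 (insert('r')): buffer="vmraerirr" (len 9), cursors c4@3 c1@6 c2@9 c3@9, authorship ..4..1.23
After op 5 (insert('r')): buffer="vmrraerrirrrr" (len 13), cursors c4@4 c1@8 c2@13 c3@13, authorship ..44..11.2323
After op 6 (move_left): buffer="vmrraerrirrrr" (len 13), cursors c4@3 c1@7 c2@12 c3@12, authorship ..44..11.2323
After op 7 (delete): buffer="vmraerirr" (len 9), cursors c4@2 c1@5 c2@8 c3@8, authorship ..4..1.23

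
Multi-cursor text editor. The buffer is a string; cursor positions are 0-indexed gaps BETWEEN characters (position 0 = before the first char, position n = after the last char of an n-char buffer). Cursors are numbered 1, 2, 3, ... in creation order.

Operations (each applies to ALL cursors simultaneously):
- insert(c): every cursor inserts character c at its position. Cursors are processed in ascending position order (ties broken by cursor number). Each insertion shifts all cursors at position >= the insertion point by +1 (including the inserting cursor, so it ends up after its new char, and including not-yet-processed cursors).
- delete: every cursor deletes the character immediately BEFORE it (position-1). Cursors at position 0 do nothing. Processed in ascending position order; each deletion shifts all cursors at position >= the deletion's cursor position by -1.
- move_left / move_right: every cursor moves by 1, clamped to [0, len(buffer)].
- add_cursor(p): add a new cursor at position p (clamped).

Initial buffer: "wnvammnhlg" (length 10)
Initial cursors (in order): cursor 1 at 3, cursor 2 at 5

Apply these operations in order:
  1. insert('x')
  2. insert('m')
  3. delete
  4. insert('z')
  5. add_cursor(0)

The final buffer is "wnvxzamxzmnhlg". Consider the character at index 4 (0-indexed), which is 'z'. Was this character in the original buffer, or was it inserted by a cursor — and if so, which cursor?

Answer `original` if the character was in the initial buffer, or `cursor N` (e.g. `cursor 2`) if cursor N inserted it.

After op 1 (insert('x')): buffer="wnvxamxmnhlg" (len 12), cursors c1@4 c2@7, authorship ...1..2.....
After op 2 (insert('m')): buffer="wnvxmamxmmnhlg" (len 14), cursors c1@5 c2@9, authorship ...11..22.....
After op 3 (delete): buffer="wnvxamxmnhlg" (len 12), cursors c1@4 c2@7, authorship ...1..2.....
After op 4 (insert('z')): buffer="wnvxzamxzmnhlg" (len 14), cursors c1@5 c2@9, authorship ...11..22.....
After op 5 (add_cursor(0)): buffer="wnvxzamxzmnhlg" (len 14), cursors c3@0 c1@5 c2@9, authorship ...11..22.....
Authorship (.=original, N=cursor N): . . . 1 1 . . 2 2 . . . . .
Index 4: author = 1

Answer: cursor 1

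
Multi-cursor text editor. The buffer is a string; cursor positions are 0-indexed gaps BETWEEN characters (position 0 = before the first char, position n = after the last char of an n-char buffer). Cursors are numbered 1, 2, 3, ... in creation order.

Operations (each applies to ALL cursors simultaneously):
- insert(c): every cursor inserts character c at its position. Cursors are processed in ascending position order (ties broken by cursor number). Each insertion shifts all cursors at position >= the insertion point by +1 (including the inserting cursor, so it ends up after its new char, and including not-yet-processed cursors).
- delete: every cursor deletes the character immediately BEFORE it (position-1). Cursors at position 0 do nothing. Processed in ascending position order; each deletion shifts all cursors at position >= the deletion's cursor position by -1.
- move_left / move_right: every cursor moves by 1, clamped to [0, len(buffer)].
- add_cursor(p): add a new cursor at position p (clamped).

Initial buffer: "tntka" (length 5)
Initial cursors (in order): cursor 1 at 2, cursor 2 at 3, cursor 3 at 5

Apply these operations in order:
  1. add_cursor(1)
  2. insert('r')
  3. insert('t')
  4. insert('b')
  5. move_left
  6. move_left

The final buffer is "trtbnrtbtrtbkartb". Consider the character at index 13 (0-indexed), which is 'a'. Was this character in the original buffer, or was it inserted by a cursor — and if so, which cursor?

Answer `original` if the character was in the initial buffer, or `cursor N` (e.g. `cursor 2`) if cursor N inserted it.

Answer: original

Derivation:
After op 1 (add_cursor(1)): buffer="tntka" (len 5), cursors c4@1 c1@2 c2@3 c3@5, authorship .....
After op 2 (insert('r')): buffer="trnrtrkar" (len 9), cursors c4@2 c1@4 c2@6 c3@9, authorship .4.1.2..3
After op 3 (insert('t')): buffer="trtnrttrtkart" (len 13), cursors c4@3 c1@6 c2@9 c3@13, authorship .44.11.22..33
After op 4 (insert('b')): buffer="trtbnrtbtrtbkartb" (len 17), cursors c4@4 c1@8 c2@12 c3@17, authorship .444.111.222..333
After op 5 (move_left): buffer="trtbnrtbtrtbkartb" (len 17), cursors c4@3 c1@7 c2@11 c3@16, authorship .444.111.222..333
After op 6 (move_left): buffer="trtbnrtbtrtbkartb" (len 17), cursors c4@2 c1@6 c2@10 c3@15, authorship .444.111.222..333
Authorship (.=original, N=cursor N): . 4 4 4 . 1 1 1 . 2 2 2 . . 3 3 3
Index 13: author = original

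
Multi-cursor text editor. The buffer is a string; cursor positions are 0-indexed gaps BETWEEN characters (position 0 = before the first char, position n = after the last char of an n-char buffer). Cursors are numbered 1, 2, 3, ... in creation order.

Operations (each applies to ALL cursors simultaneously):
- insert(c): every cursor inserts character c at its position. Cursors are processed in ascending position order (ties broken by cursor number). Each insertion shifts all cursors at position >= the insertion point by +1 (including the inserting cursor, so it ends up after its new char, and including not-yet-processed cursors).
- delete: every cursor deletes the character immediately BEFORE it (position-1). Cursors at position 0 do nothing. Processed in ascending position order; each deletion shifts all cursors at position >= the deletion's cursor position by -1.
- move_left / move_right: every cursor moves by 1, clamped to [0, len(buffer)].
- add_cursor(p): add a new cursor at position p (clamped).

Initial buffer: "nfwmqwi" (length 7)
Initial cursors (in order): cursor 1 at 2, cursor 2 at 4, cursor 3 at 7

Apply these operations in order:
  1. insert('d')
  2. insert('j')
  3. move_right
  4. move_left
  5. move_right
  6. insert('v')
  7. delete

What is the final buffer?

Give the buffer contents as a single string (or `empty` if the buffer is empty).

After op 1 (insert('d')): buffer="nfdwmdqwid" (len 10), cursors c1@3 c2@6 c3@10, authorship ..1..2...3
After op 2 (insert('j')): buffer="nfdjwmdjqwidj" (len 13), cursors c1@4 c2@8 c3@13, authorship ..11..22...33
After op 3 (move_right): buffer="nfdjwmdjqwidj" (len 13), cursors c1@5 c2@9 c3@13, authorship ..11..22...33
After op 4 (move_left): buffer="nfdjwmdjqwidj" (len 13), cursors c1@4 c2@8 c3@12, authorship ..11..22...33
After op 5 (move_right): buffer="nfdjwmdjqwidj" (len 13), cursors c1@5 c2@9 c3@13, authorship ..11..22...33
After op 6 (insert('v')): buffer="nfdjwvmdjqvwidjv" (len 16), cursors c1@6 c2@11 c3@16, authorship ..11.1.22.2..333
After op 7 (delete): buffer="nfdjwmdjqwidj" (len 13), cursors c1@5 c2@9 c3@13, authorship ..11..22...33

Answer: nfdjwmdjqwidj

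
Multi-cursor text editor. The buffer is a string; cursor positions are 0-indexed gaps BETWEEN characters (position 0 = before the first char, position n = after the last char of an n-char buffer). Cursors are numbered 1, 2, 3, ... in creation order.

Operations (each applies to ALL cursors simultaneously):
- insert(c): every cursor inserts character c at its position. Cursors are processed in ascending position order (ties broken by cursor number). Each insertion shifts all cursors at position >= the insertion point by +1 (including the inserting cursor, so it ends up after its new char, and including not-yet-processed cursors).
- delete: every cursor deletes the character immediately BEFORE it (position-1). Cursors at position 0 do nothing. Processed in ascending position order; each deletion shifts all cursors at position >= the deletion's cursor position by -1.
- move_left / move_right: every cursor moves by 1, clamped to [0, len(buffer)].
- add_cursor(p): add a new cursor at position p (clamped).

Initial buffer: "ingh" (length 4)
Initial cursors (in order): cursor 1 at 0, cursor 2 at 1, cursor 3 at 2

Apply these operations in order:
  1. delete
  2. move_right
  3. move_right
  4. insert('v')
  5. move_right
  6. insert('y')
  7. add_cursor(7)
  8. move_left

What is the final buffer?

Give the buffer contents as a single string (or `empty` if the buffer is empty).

After op 1 (delete): buffer="gh" (len 2), cursors c1@0 c2@0 c3@0, authorship ..
After op 2 (move_right): buffer="gh" (len 2), cursors c1@1 c2@1 c3@1, authorship ..
After op 3 (move_right): buffer="gh" (len 2), cursors c1@2 c2@2 c3@2, authorship ..
After op 4 (insert('v')): buffer="ghvvv" (len 5), cursors c1@5 c2@5 c3@5, authorship ..123
After op 5 (move_right): buffer="ghvvv" (len 5), cursors c1@5 c2@5 c3@5, authorship ..123
After op 6 (insert('y')): buffer="ghvvvyyy" (len 8), cursors c1@8 c2@8 c3@8, authorship ..123123
After op 7 (add_cursor(7)): buffer="ghvvvyyy" (len 8), cursors c4@7 c1@8 c2@8 c3@8, authorship ..123123
After op 8 (move_left): buffer="ghvvvyyy" (len 8), cursors c4@6 c1@7 c2@7 c3@7, authorship ..123123

Answer: ghvvvyyy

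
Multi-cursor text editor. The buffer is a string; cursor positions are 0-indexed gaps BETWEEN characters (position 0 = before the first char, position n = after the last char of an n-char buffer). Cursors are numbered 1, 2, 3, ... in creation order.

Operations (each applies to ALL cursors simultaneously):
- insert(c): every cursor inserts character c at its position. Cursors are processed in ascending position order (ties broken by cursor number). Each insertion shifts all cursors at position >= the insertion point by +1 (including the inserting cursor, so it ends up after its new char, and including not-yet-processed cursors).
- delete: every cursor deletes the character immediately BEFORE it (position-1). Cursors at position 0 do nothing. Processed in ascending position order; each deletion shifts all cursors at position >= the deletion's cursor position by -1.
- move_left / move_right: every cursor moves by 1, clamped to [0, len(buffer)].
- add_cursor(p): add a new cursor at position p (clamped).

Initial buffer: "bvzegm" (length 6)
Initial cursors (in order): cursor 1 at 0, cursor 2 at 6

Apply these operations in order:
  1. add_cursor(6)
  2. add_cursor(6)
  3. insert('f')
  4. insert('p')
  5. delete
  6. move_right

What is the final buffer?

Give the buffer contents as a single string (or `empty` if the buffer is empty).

Answer: fbvzegmfff

Derivation:
After op 1 (add_cursor(6)): buffer="bvzegm" (len 6), cursors c1@0 c2@6 c3@6, authorship ......
After op 2 (add_cursor(6)): buffer="bvzegm" (len 6), cursors c1@0 c2@6 c3@6 c4@6, authorship ......
After op 3 (insert('f')): buffer="fbvzegmfff" (len 10), cursors c1@1 c2@10 c3@10 c4@10, authorship 1......234
After op 4 (insert('p')): buffer="fpbvzegmfffppp" (len 14), cursors c1@2 c2@14 c3@14 c4@14, authorship 11......234234
After op 5 (delete): buffer="fbvzegmfff" (len 10), cursors c1@1 c2@10 c3@10 c4@10, authorship 1......234
After op 6 (move_right): buffer="fbvzegmfff" (len 10), cursors c1@2 c2@10 c3@10 c4@10, authorship 1......234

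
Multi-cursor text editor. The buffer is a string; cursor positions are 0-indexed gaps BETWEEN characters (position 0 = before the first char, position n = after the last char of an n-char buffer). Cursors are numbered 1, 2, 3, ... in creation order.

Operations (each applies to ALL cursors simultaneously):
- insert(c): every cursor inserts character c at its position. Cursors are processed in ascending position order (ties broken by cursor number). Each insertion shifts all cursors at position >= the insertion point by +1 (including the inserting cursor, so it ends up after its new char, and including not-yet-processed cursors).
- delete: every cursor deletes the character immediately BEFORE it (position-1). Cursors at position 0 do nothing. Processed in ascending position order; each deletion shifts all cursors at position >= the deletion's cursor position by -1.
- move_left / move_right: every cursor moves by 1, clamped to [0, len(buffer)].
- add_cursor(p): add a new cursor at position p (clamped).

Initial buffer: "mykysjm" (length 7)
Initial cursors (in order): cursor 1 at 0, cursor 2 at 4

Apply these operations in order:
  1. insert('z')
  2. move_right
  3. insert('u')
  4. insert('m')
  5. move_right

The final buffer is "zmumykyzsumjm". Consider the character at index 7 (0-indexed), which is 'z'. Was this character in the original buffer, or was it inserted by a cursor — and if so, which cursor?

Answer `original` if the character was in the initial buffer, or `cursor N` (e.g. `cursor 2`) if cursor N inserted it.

Answer: cursor 2

Derivation:
After op 1 (insert('z')): buffer="zmykyzsjm" (len 9), cursors c1@1 c2@6, authorship 1....2...
After op 2 (move_right): buffer="zmykyzsjm" (len 9), cursors c1@2 c2@7, authorship 1....2...
After op 3 (insert('u')): buffer="zmuykyzsujm" (len 11), cursors c1@3 c2@9, authorship 1.1...2.2..
After op 4 (insert('m')): buffer="zmumykyzsumjm" (len 13), cursors c1@4 c2@11, authorship 1.11...2.22..
After op 5 (move_right): buffer="zmumykyzsumjm" (len 13), cursors c1@5 c2@12, authorship 1.11...2.22..
Authorship (.=original, N=cursor N): 1 . 1 1 . . . 2 . 2 2 . .
Index 7: author = 2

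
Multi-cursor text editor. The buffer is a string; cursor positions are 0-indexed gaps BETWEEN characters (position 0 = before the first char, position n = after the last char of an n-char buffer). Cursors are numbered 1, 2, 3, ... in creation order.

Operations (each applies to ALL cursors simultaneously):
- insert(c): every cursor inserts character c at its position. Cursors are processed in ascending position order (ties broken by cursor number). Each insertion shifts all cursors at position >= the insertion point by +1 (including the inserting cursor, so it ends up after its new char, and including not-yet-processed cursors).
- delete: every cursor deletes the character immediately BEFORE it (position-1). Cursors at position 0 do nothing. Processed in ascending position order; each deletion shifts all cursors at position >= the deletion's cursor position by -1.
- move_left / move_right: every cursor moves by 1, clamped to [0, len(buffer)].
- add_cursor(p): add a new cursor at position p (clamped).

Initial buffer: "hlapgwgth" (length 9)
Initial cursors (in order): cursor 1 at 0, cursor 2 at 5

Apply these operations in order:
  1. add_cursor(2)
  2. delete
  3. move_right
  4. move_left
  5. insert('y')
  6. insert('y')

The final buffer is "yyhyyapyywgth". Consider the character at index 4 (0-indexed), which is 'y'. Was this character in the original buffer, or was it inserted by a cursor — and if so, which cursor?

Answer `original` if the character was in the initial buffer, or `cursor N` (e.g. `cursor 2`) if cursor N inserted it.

After op 1 (add_cursor(2)): buffer="hlapgwgth" (len 9), cursors c1@0 c3@2 c2@5, authorship .........
After op 2 (delete): buffer="hapwgth" (len 7), cursors c1@0 c3@1 c2@3, authorship .......
After op 3 (move_right): buffer="hapwgth" (len 7), cursors c1@1 c3@2 c2@4, authorship .......
After op 4 (move_left): buffer="hapwgth" (len 7), cursors c1@0 c3@1 c2@3, authorship .......
After op 5 (insert('y')): buffer="yhyapywgth" (len 10), cursors c1@1 c3@3 c2@6, authorship 1.3..2....
After op 6 (insert('y')): buffer="yyhyyapyywgth" (len 13), cursors c1@2 c3@5 c2@9, authorship 11.33..22....
Authorship (.=original, N=cursor N): 1 1 . 3 3 . . 2 2 . . . .
Index 4: author = 3

Answer: cursor 3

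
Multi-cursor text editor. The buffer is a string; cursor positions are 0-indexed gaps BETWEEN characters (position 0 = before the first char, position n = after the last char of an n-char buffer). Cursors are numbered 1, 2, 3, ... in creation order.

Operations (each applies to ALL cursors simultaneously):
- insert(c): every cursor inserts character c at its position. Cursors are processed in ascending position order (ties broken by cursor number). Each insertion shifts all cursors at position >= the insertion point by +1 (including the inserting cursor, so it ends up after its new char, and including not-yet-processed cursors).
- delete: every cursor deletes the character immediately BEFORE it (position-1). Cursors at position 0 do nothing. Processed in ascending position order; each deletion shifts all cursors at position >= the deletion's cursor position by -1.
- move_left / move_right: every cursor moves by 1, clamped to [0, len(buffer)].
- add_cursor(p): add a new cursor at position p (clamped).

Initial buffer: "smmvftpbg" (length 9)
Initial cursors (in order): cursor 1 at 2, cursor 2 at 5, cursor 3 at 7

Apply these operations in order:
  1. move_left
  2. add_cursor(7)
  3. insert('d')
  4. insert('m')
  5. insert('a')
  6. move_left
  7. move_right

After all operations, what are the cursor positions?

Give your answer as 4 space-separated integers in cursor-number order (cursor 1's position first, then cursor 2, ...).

After op 1 (move_left): buffer="smmvftpbg" (len 9), cursors c1@1 c2@4 c3@6, authorship .........
After op 2 (add_cursor(7)): buffer="smmvftpbg" (len 9), cursors c1@1 c2@4 c3@6 c4@7, authorship .........
After op 3 (insert('d')): buffer="sdmmvdftdpdbg" (len 13), cursors c1@2 c2@6 c3@9 c4@11, authorship .1...2..3.4..
After op 4 (insert('m')): buffer="sdmmmvdmftdmpdmbg" (len 17), cursors c1@3 c2@8 c3@12 c4@15, authorship .11...22..33.44..
After op 5 (insert('a')): buffer="sdmammvdmaftdmapdmabg" (len 21), cursors c1@4 c2@10 c3@15 c4@19, authorship .111...222..333.444..
After op 6 (move_left): buffer="sdmammvdmaftdmapdmabg" (len 21), cursors c1@3 c2@9 c3@14 c4@18, authorship .111...222..333.444..
After op 7 (move_right): buffer="sdmammvdmaftdmapdmabg" (len 21), cursors c1@4 c2@10 c3@15 c4@19, authorship .111...222..333.444..

Answer: 4 10 15 19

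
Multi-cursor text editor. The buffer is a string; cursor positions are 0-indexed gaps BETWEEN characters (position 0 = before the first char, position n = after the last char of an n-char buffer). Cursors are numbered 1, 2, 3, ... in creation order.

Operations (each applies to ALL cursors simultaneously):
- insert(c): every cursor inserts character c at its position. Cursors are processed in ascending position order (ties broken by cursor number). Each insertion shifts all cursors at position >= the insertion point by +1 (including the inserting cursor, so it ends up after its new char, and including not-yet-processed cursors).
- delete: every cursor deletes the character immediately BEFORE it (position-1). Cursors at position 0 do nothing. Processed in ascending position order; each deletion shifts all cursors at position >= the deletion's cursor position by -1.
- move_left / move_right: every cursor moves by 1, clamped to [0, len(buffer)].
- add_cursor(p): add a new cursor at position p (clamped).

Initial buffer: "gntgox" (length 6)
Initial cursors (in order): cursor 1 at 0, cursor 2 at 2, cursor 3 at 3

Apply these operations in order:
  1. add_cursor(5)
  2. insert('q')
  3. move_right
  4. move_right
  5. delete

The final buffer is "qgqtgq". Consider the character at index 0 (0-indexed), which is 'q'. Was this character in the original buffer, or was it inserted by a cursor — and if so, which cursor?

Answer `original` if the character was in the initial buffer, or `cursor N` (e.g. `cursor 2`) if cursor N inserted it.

After op 1 (add_cursor(5)): buffer="gntgox" (len 6), cursors c1@0 c2@2 c3@3 c4@5, authorship ......
After op 2 (insert('q')): buffer="qgnqtqgoqx" (len 10), cursors c1@1 c2@4 c3@6 c4@9, authorship 1..2.3..4.
After op 3 (move_right): buffer="qgnqtqgoqx" (len 10), cursors c1@2 c2@5 c3@7 c4@10, authorship 1..2.3..4.
After op 4 (move_right): buffer="qgnqtqgoqx" (len 10), cursors c1@3 c2@6 c3@8 c4@10, authorship 1..2.3..4.
After op 5 (delete): buffer="qgqtgq" (len 6), cursors c1@2 c2@4 c3@5 c4@6, authorship 1.2..4
Authorship (.=original, N=cursor N): 1 . 2 . . 4
Index 0: author = 1

Answer: cursor 1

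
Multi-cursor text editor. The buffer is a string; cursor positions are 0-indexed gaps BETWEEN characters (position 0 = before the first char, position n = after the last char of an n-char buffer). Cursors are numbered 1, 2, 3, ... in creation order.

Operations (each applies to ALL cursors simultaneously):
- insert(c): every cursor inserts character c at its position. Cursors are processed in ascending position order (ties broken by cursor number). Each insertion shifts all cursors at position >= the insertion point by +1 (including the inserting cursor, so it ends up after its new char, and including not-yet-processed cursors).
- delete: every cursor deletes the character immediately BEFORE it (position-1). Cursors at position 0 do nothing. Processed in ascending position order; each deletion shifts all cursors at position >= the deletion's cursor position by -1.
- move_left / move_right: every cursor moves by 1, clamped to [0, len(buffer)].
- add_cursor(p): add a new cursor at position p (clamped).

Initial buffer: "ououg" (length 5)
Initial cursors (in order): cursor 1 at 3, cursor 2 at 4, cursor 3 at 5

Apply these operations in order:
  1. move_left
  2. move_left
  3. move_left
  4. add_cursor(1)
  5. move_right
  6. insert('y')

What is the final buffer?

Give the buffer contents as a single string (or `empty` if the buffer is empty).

Answer: oyuyyoyug

Derivation:
After op 1 (move_left): buffer="ououg" (len 5), cursors c1@2 c2@3 c3@4, authorship .....
After op 2 (move_left): buffer="ououg" (len 5), cursors c1@1 c2@2 c3@3, authorship .....
After op 3 (move_left): buffer="ououg" (len 5), cursors c1@0 c2@1 c3@2, authorship .....
After op 4 (add_cursor(1)): buffer="ououg" (len 5), cursors c1@0 c2@1 c4@1 c3@2, authorship .....
After op 5 (move_right): buffer="ououg" (len 5), cursors c1@1 c2@2 c4@2 c3@3, authorship .....
After op 6 (insert('y')): buffer="oyuyyoyug" (len 9), cursors c1@2 c2@5 c4@5 c3@7, authorship .1.24.3..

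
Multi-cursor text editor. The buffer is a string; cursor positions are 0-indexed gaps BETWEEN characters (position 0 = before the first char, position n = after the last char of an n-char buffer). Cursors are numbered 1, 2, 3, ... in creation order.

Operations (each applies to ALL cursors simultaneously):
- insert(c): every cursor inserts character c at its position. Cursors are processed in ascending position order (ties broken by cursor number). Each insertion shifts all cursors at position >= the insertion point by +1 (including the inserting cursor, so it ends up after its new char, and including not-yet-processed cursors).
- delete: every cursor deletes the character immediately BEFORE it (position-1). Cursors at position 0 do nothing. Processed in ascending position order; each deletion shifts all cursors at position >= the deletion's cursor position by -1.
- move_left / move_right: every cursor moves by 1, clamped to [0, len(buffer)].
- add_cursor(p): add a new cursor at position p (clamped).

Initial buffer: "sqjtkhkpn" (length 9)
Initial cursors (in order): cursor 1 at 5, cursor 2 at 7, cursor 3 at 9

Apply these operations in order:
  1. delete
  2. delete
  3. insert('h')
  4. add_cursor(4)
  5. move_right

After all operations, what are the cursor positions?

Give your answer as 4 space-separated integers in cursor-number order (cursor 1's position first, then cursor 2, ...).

After op 1 (delete): buffer="sqjthp" (len 6), cursors c1@4 c2@5 c3@6, authorship ......
After op 2 (delete): buffer="sqj" (len 3), cursors c1@3 c2@3 c3@3, authorship ...
After op 3 (insert('h')): buffer="sqjhhh" (len 6), cursors c1@6 c2@6 c3@6, authorship ...123
After op 4 (add_cursor(4)): buffer="sqjhhh" (len 6), cursors c4@4 c1@6 c2@6 c3@6, authorship ...123
After op 5 (move_right): buffer="sqjhhh" (len 6), cursors c4@5 c1@6 c2@6 c3@6, authorship ...123

Answer: 6 6 6 5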